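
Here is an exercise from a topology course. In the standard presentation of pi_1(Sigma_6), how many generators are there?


Standard presentation: pi_1(Sigma_g) = <a_1,b_1,...,a_g,b_g | [a_1,b_1]...[a_g,b_g] = 1>.
Number of generators = 2g = 2*6 = 12

12


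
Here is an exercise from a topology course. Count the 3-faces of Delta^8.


Delta^8 has 8+1 vertices. A 3-face is a choice of 3+1 vertices.
f_3 = C(8+1, 3+1) = C(9,4) = 126

126


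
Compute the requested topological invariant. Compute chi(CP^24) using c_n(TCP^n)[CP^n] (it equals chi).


For any closed oriented manifold, <e(TM),[M]> = chi(M).
chi(CP^24) = 24+1 = 25

25


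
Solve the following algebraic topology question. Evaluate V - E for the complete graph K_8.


K_8: V = 8, E = C(8,2) = 28.
chi = V - E = 8 - 28 = -20

-20


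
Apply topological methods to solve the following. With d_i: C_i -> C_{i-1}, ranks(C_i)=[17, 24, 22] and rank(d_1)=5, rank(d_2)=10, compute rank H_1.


rank H_k = rank(ker d_k) - rank(im d_{k+1}).
rank(ker d_1) = rank(C_1) - rank(d_1) = 24 - 5 = 19.
rank(im d_{1+1}) = 10.
rank H_1 = 19 - 10 = 9

9


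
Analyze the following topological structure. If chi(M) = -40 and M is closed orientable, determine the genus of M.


chi = 2 - 2g for closed orientable surfaces.
-40 = 2 - 2g
2g = 2 - (-40) = 42
g = 21

21


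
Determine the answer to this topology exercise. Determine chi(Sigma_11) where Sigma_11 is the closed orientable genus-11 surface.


For a closed orientable surface of genus g: chi = 2 - 2g.
Here g = 11.
chi = 2 - 2*11 = 2 - 22 = -20

-20


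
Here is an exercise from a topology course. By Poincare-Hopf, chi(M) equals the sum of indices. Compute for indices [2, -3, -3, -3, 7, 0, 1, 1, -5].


Poincare-Hopf: chi(M) = sum of indices of zeros.
chi = (2) + (-3) + (-3) + (-3) + (7) + (0) + (1) + (1) + (-5) = -3

-3


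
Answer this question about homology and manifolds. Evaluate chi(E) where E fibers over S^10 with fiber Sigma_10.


chi(S^10) = 2 (n even), chi(Sigma_10) = 2 - 2*10 = -18.
chi(E) = 2 * (-18) = -36

-36


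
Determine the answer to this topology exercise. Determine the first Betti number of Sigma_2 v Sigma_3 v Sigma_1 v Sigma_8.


For a wedge X v Y: reduced H_k(X v Y) = H_k(X) + H_k(Y).
Each Sigma_g contributes b_1 = 2g.
b_1 = 4 + 6 + 2 + 16 = 28

28


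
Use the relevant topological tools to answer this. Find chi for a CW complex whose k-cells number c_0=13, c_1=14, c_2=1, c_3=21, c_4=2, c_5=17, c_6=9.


chi = sum_k (-1)^k c_k.
= (-1)^0*13 + (-1)^1*14 + (-1)^2*1 + (-1)^3*21 + (-1)^4*2 + (-1)^5*17 + (-1)^6*9
= (13) + (-14) + (1) + (-21) + (2) + (-17) + (9)
= -27

-27


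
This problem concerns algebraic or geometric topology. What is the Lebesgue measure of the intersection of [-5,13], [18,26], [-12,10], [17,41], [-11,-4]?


Intersection = [max(a_i), min(b_i)] = [18, -4].
Since 18 > -4, the intersection is empty.
Length = 0

0


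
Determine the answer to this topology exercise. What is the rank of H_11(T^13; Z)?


By the Kunneth formula, b_k(T^n) = C(n,k).
b_11(T^13) = C(13,11).
C(13,11) = 13!/(11!*2!) = 78

78


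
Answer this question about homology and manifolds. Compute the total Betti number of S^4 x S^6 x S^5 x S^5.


Total Betti number is multiplicative under products.
Each S^d (d>=1) has total Betti number 2.
There are 4 sphere factors.
Total = 2^4 = 16

16


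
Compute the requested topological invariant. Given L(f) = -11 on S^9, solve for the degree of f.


L(f) = 1 + (-1)^9 deg(f) on S^9.
-11 = 1 + (-1)^9 * deg(f)
(-1)^9 * deg(f) = -12
deg(f) = 12

12


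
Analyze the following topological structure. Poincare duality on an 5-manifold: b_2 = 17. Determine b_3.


Poincare duality for closed orientable n-manifolds: b_k = b_{n-k}.
Here n = 5, so b_3 = b_2 = 17

17


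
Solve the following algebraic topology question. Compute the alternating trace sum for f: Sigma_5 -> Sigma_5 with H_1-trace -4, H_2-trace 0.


L(f) = tr(f_0*) - tr(f_1*) + tr(f_2*).
= 1 - (-4) + (0)
= 5

5


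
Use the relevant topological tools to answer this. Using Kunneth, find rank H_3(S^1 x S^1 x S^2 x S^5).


Each S^d has Poincare polynomial 1 + t^d.
The product S^1 x S^1 x S^2 x S^5 has Poincare polynomial prod(1+t^d_i).
Expanding: b_0=1, b_1=2, b_2=2, b_3=2, b_4=1, b_5=1, b_6=2, b_7=2, b_8=2, b_9=1.
b_3 = 2

2


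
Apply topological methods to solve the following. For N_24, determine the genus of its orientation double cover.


chi(N_24) = 2 - 24 = -22.
Double cover: chi(Sigma_g) = 2 * chi(N_24) = 2*(-22) = -44.
2 - 2g = -44, so g = (2 - (-44))/2 = 46/2 = 23

23


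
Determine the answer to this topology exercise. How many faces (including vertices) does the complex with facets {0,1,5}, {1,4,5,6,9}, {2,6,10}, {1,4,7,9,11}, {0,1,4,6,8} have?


Each maximal simplex on m vertices has 2^m - 1 nonempty faces.
Take the union (dedupe shared faces).
Total distinct faces = 87

87


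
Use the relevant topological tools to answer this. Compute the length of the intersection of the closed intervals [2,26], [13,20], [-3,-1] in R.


Intersection = [max(a_i), min(b_i)] = [13, -1].
Since 13 > -1, the intersection is empty.
Length = 0

0


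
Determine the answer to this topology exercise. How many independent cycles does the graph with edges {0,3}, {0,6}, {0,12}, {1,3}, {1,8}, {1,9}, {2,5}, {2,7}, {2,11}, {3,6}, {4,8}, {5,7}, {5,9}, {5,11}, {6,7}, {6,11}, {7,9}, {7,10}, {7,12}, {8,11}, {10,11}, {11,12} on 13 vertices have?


b_1 = E - V + (number of components).
E = 22, V = 13, components = 1.
b_1 = 22 - 13 + 1 = 10

10


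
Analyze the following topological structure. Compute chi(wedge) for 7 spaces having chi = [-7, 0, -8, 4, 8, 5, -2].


chi(A v B) = chi(A) + chi(B) - 1 (one point identified).
For 7 spaces: chi = (sum chi_i) - (7 - 1).
sum = 0; chi = 0 - 6 = -6

-6


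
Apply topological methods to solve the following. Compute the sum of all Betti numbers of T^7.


b_k(T^7) = C(7,k), so the sum over k is sum_k C(7,k) = 2^7.
Total = 2^7 = 128

128


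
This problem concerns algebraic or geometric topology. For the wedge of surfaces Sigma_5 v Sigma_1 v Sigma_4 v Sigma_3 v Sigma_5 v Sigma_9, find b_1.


For a wedge X v Y: reduced H_k(X v Y) = H_k(X) + H_k(Y).
Each Sigma_g contributes b_1 = 2g.
b_1 = 10 + 2 + 8 + 6 + 10 + 18 = 54

54


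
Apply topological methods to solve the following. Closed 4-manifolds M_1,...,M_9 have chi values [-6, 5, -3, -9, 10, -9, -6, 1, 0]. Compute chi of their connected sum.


For n-manifolds: chi(A#B) = chi(A) + chi(B) - chi(S^4).
chi(S^4) = 1 + (-1)^4 = 2.
chi(#) = (sum chi_i) - (9-1)*chi(S^4) = -17 - 8*2 = -33

-33


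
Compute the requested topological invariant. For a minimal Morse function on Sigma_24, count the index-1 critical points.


A perfect Morse function has m_k = b_k.
For Sigma_24: b_0=1, b_1=2g=48, b_2=1.
Saddles m_1 = 2g = 48

48


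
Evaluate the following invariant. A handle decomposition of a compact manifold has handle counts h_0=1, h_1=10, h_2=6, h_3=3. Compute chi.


Handles of index k contribute (-1)^k to chi (same as CW cells).
chi = (1) + (-10) + (6) + (-3) = -6

-6


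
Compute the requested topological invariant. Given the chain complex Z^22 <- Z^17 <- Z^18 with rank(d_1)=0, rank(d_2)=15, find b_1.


rank H_k = rank(ker d_k) - rank(im d_{k+1}).
rank(ker d_1) = rank(C_1) - rank(d_1) = 17 - 0 = 17.
rank(im d_{1+1}) = 15.
rank H_1 = 17 - 15 = 2

2


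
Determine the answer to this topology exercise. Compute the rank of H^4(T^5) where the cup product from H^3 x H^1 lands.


Cup product: H^p x H^q -> H^{p+q}; here p+q = 3+1 = 4.
rank H^k(T^n) = C(n,k).
C(5,4) = 5

5


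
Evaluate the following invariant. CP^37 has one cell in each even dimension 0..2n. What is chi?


CP^37 has one cell in each even dimension 0, 2, ..., 2*37 (37+1 cells total).
All cells are even-dimensional, so chi = number of cells.
chi = 37 + 1 = 38

38


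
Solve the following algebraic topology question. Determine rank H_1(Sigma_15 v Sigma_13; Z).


For a wedge: H_1(A v B) = H_1(A) + H_1(B).
b_1(Sigma_15) = 30, b_1(Sigma_13) = 26.
b_1 = 30 + 26 = 56

56


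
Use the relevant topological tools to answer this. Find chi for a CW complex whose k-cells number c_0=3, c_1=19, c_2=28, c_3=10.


chi = sum_k (-1)^k c_k.
= (-1)^0*3 + (-1)^1*19 + (-1)^2*28 + (-1)^3*10
= (3) + (-19) + (28) + (-10)
= 2

2


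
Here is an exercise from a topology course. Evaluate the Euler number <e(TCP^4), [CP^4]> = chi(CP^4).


For any closed oriented manifold, <e(TM),[M]> = chi(M).
chi(CP^4) = 4+1 = 5

5


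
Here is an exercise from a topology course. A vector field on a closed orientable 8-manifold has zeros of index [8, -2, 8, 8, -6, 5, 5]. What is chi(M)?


Poincare-Hopf: chi(M) = sum of indices of zeros.
chi = (8) + (-2) + (8) + (8) + (-6) + (5) + (5) = 26

26


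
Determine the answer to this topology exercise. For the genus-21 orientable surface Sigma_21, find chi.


For a closed orientable surface of genus g: chi = 2 - 2g.
Here g = 21.
chi = 2 - 2*21 = 2 - 42 = -40

-40


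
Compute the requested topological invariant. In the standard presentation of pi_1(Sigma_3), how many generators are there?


Standard presentation: pi_1(Sigma_g) = <a_1,b_1,...,a_g,b_g | [a_1,b_1]...[a_g,b_g] = 1>.
Number of generators = 2g = 2*3 = 6

6


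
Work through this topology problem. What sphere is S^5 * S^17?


Join of spheres: S^m * S^n = S^{m+n+1}.
dim = 5 + 17 + 1 = 23

23


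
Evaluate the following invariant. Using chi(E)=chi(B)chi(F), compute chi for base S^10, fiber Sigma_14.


chi(S^10) = 2 (n even), chi(Sigma_14) = 2 - 2*14 = -26.
chi(E) = 2 * (-26) = -52

-52


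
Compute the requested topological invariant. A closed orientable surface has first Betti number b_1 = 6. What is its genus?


For a closed orientable surface: b_1 = 2g.
6 = 2g
g = 6 / 2 = 3

3


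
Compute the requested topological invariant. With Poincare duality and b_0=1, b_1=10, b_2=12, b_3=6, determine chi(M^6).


By Poincare duality b_k = b_{6-k}, so full Betti numbers: b_0=1, b_1=10, b_2=12, b_3=6, b_4=12, b_5=10, b_6=1.
chi = sum (-1)^k b_k = 0

0


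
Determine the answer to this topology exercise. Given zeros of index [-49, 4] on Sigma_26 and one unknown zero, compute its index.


Poincare-Hopf: sum of indices = chi(M).
chi(Sigma_26) = 2 - 2*26 = -50.
Sum of known indices = -45.
x = chi - (sum known) = -50 - (-45) = -5

-5


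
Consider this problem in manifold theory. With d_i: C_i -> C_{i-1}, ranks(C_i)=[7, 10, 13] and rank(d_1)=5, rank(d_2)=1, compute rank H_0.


rank H_k = rank(ker d_k) - rank(im d_{k+1}).
rank(ker d_0) = rank(C_0) - rank(d_0) = 7 - 0 = 7.
rank(im d_{0+1}) = 5.
rank H_0 = 7 - 5 = 2

2


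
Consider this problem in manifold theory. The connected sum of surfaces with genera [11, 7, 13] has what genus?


Genus is additive under connected sum of orientable surfaces.
g = 11 + 7 + 13 = 31

31


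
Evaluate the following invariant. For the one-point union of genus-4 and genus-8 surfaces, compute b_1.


For a wedge: H_1(A v B) = H_1(A) + H_1(B).
b_1(Sigma_4) = 8, b_1(Sigma_8) = 16.
b_1 = 8 + 16 = 24

24


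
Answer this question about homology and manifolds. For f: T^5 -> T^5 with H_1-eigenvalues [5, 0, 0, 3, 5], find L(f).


For a torus self-map: L(f) = det(I - A) where A acts on H_1.
L(f) = (1-5) * (1-0) * (1-0) * (1-3) * (1-5) = -4 * 1 * 1 * -2 * -4 = -32

-32


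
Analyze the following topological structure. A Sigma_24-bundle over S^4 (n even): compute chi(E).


chi(S^4) = 2 (n even), chi(Sigma_24) = 2 - 2*24 = -46.
chi(E) = 2 * (-46) = -92

-92


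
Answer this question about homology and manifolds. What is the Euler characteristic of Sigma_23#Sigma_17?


chi(Sigma_23) = 2 - 2*23 = -44
chi(Sigma_17) = 2 - 2*17 = -32
For surfaces: chi(A#B) = chi(A) + chi(B) - 2.
chi = -44 + -32 - 2 = -78

-78


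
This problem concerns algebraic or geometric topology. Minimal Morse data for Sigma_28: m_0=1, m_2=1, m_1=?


A perfect Morse function has m_k = b_k.
For Sigma_28: b_0=1, b_1=2g=56, b_2=1.
Saddles m_1 = 2g = 56

56


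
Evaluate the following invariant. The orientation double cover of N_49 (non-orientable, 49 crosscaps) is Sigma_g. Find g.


chi(N_49) = 2 - 49 = -47.
Double cover: chi(Sigma_g) = 2 * chi(N_49) = 2*(-47) = -94.
2 - 2g = -94, so g = (2 - (-94))/2 = 96/2 = 48

48


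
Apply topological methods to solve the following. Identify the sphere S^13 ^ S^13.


S^m ^ S^n = S^{m+n}.
k = 13 + 13 = 26

26


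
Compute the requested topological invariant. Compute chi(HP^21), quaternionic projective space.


HP^21 has one cell in each dimension 0, 4, ..., 4*21 (21+1 cells, all even-dim).
chi = 21 + 1 = 22

22


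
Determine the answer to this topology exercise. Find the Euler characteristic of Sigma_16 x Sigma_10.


chi(Sigma_16) = 2 - 2*16 = -30
chi(Sigma_10) = 2 - 2*10 = -18
chi(product) = (-30) * (-18) = 540

540


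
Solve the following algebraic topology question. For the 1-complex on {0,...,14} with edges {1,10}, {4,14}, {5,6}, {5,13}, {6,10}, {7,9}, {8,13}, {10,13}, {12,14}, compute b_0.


Run DFS/union-find over 15 vertices.
V = 15, E = 9.
Number of components = 7

7


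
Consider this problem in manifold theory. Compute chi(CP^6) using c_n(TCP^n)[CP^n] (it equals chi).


For any closed oriented manifold, <e(TM),[M]> = chi(M).
chi(CP^6) = 6+1 = 7

7


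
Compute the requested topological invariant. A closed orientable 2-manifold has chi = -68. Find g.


chi = 2 - 2g for closed orientable surfaces.
-68 = 2 - 2g
2g = 2 - (-68) = 70
g = 35

35


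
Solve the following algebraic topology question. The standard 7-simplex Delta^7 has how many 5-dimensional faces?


Delta^7 has 7+1 vertices. A 5-face is a choice of 5+1 vertices.
f_5 = C(7+1, 5+1) = C(8,6) = 28

28


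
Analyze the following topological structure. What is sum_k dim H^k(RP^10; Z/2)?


H^k(RP^10; Z/2) = Z/2 for each 0 <= k <= 10.
Total dimension = 10 + 1 = 11

11


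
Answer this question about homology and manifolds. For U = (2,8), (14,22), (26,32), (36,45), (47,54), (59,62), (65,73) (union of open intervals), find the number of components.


Sort and merge overlapping open intervals.
Merged: (2,8), (14,22), (26,32), (36,45), (47,54), (59,62), (65,73).
Number of components = 7

7


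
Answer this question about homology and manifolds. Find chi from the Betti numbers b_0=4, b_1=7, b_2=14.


chi = sum_k (-1)^k b_k.
= (4) + (-7) + (14)
= 11

11


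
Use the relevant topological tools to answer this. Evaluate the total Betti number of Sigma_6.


For Sigma_6: b_0 = 1, b_1 = 2g = 12, b_2 = 1.
Total = 1 + 12 + 1 = 14

14


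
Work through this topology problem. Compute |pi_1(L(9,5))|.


pi_1(L(p,q)) = Z/pZ for any q coprime to p.
|pi_1(L(9,5))| = 9

9


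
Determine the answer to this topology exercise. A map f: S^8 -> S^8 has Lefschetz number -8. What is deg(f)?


L(f) = 1 + (-1)^8 deg(f) on S^8.
-8 = 1 + (-1)^8 * deg(f)
(-1)^8 * deg(f) = -9
deg(f) = -9

-9


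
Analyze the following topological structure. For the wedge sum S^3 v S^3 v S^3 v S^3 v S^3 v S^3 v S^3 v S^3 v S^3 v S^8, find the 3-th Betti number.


For a wedge of spheres, H_k (k>0) is free on one generator per sphere of dimension k.
Spheres of dimension 3: count = 9.
b_3 = 9

9


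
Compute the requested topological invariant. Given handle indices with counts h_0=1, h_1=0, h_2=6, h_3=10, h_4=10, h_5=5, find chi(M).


Handles of index k contribute (-1)^k to chi (same as CW cells).
chi = (1) + (0) + (6) + (-10) + (10) + (-5) = 2

2


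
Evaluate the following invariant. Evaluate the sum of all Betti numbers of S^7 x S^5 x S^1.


Total Betti number is multiplicative under products.
Each S^d (d>=1) has total Betti number 2.
There are 3 sphere factors.
Total = 2^3 = 8

8


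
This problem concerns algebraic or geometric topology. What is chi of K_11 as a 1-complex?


K_11: V = 11, E = C(11,2) = 55.
chi = V - E = 11 - 55 = -44

-44


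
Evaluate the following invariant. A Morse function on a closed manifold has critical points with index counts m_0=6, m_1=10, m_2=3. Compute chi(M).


Morse theory: chi(M) = sum_k (-1)^k m_k where m_k = #(index-k critical points).
= (6) + (-10) + (3) = -1

-1


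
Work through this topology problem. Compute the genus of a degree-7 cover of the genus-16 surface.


For an n-sheeted cover: chi(E) = n * chi(B).
chi(Sigma_16) = 2 - 2*16 = -30.
chi(E) = 7 * (-30) = -210.
genus(E) = (2 - chi(E))/2 = (2 - (-210))/2 = 212/2 = 106

106


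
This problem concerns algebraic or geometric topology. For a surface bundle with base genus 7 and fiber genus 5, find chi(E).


For a fiber bundle F -> E -> B (with CW structure): chi(E) = chi(B) * chi(F).
chi(Sigma_7) = -12, chi(Sigma_5) = -8.
chi(E) = (-12) * (-8) = 96

96


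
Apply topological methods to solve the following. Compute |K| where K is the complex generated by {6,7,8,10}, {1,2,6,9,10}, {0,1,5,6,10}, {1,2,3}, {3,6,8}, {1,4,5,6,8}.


Each maximal simplex on m vertices has 2^m - 1 nonempty faces.
Take the union (dedupe shared faces).
Total distinct faces = 96

96


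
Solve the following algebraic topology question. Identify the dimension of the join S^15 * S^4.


Join of spheres: S^m * S^n = S^{m+n+1}.
dim = 15 + 4 + 1 = 20

20


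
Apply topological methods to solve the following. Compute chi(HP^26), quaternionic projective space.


HP^26 has one cell in each dimension 0, 4, ..., 4*26 (26+1 cells, all even-dim).
chi = 26 + 1 = 27

27


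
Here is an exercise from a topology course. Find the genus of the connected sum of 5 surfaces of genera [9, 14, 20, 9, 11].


Genus is additive under connected sum of orientable surfaces.
g = 9 + 14 + 20 + 9 + 11 = 63

63


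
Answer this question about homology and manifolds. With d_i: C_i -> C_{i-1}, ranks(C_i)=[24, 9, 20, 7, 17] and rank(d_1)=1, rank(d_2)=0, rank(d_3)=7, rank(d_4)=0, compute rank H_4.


rank H_k = rank(ker d_k) - rank(im d_{k+1}).
rank(ker d_4) = rank(C_4) - rank(d_4) = 17 - 0 = 17.
rank(im d_{4+1}) = 0.
rank H_4 = 17 - 0 = 17

17


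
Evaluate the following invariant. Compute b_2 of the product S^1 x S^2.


Each S^d has Poincare polynomial 1 + t^d.
The product S^1 x S^2 has Poincare polynomial prod(1+t^d_i).
Expanding: b_0=1, b_1=1, b_2=1, b_3=1.
b_2 = 1

1


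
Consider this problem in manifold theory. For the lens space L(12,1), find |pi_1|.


pi_1(L(p,q)) = Z/pZ for any q coprime to p.
|pi_1(L(12,1))| = 12

12


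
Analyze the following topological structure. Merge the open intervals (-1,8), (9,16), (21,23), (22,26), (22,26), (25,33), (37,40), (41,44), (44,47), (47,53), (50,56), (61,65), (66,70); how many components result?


Sort and merge overlapping open intervals.
Merged: (-1,8), (9,16), (21,33), (37,40), (41,44), (44,47), (47,56), (61,65), (66,70).
Number of components = 9

9


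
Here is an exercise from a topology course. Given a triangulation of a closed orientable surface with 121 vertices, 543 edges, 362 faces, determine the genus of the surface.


chi = V - E + F = 121 - 543 + 362 = -60
For orientable closed surface: chi = 2 - 2g, so g = (2 - chi)/2.
g = (2 - (-60)) / 2 = 62 / 2 = 31

31


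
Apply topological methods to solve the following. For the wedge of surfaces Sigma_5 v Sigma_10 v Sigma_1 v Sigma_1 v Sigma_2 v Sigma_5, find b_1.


For a wedge X v Y: reduced H_k(X v Y) = H_k(X) + H_k(Y).
Each Sigma_g contributes b_1 = 2g.
b_1 = 10 + 20 + 2 + 2 + 4 + 10 = 48

48


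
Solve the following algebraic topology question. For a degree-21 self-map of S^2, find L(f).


On S^2: L(f) = tr(f_0*) + (-1)^2 tr(f_2*) = 1 + (-1)^2 * deg(f).
L(f) = 1 + (-1)^2 * 21 = 1 + 21 = 22

22


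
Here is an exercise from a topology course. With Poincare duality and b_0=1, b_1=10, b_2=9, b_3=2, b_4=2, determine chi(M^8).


By Poincare duality b_k = b_{8-k}, so full Betti numbers: b_0=1, b_1=10, b_2=9, b_3=2, b_4=2, b_5=2, b_6=9, b_7=10, b_8=1.
chi = sum (-1)^k b_k = -2

-2


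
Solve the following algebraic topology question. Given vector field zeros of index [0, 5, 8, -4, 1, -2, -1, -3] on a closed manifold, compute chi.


Poincare-Hopf: chi(M) = sum of indices of zeros.
chi = (0) + (5) + (8) + (-4) + (1) + (-2) + (-1) + (-3) = 4

4


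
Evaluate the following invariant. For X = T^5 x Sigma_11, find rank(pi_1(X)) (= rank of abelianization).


pi_1(A x B) = pi_1(A) x pi_1(B); rank of abelianization = b_1.
b_1(T^5) = 5, b_1(Sigma_11) = 2*11 = 22.
b_1(product) = 5 + 22 = 27

27


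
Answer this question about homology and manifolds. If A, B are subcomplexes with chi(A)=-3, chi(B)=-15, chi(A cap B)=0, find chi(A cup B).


chi(A cup B) = chi(A) + chi(B) - chi(A cap B)
= -3 + (-15) - (0)
= -18

-18


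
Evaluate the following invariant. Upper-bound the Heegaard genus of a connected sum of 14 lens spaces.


Heegaard genus satisfies g(A#B) <= g(A) + g(B).
Each lens space has g = 1.
Upper bound: 14 * 1 = 14

14


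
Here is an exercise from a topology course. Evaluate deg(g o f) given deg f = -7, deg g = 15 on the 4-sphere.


Degree is multiplicative under composition: deg(g o f) = deg(g) * deg(f).
= 15 * -7 = -105

-105


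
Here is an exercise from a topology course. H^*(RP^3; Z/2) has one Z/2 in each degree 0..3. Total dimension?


H^k(RP^3; Z/2) = Z/2 for each 0 <= k <= 3.
Total dimension = 3 + 1 = 4

4


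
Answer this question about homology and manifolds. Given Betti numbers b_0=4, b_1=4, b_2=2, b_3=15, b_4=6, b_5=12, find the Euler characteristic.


chi = sum_k (-1)^k b_k.
= (4) + (-4) + (2) + (-15) + (6) + (-12)
= -19

-19


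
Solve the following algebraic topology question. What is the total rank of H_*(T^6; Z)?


b_k(T^6) = C(6,k), so the sum over k is sum_k C(6,k) = 2^6.
Total = 2^6 = 64

64


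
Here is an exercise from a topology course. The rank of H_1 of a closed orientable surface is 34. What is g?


For a closed orientable surface: b_1 = 2g.
34 = 2g
g = 34 / 2 = 17

17


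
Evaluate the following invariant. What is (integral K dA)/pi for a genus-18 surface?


Gauss-Bonnet: integral K dA = 2*pi*chi(M).
chi(Sigma_18) = 2 - 2*18 = -34.
(integral K dA)/pi = 2*chi = 2*(-34) = -68

-68


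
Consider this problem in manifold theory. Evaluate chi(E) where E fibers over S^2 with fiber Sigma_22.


chi(S^2) = 2 (n even), chi(Sigma_22) = 2 - 2*22 = -42.
chi(E) = 2 * (-42) = -84

-84


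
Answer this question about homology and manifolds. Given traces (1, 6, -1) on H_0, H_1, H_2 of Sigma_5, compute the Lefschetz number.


L(f) = tr(f_0*) - tr(f_1*) + tr(f_2*).
= 1 - (6) + (-1)
= -6

-6


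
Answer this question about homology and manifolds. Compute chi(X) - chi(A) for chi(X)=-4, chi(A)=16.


Relative Euler characteristic: chi(X, A) = chi(X) - chi(A).
= -4 - (16) = -20

-20


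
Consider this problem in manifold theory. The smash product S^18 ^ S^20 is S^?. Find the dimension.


S^m ^ S^n = S^{m+n}.
k = 18 + 20 = 38

38


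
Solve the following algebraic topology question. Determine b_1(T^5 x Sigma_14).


pi_1(A x B) = pi_1(A) x pi_1(B); rank of abelianization = b_1.
b_1(T^5) = 5, b_1(Sigma_14) = 2*14 = 28.
b_1(product) = 5 + 28 = 33

33


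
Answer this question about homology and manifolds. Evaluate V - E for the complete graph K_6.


K_6: V = 6, E = C(6,2) = 15.
chi = V - E = 6 - 15 = -9

-9


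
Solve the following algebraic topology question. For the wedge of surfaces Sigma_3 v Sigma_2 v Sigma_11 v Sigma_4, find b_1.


For a wedge X v Y: reduced H_k(X v Y) = H_k(X) + H_k(Y).
Each Sigma_g contributes b_1 = 2g.
b_1 = 6 + 4 + 22 + 8 = 40

40


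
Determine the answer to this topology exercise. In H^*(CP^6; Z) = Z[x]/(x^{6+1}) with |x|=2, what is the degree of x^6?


|x| = 2 in H^*(CP^n).
|x^6| = 6 * |x| = 6 * 2 = 12

12


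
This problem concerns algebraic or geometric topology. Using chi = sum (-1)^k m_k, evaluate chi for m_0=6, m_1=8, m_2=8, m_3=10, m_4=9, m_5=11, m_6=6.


Morse theory: chi(M) = sum_k (-1)^k m_k where m_k = #(index-k critical points).
= (6) + (-8) + (8) + (-10) + (9) + (-11) + (6) = 0

0


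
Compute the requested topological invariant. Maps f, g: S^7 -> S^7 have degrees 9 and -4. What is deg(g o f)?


Degree is multiplicative under composition: deg(g o f) = deg(g) * deg(f).
= -4 * 9 = -36

-36


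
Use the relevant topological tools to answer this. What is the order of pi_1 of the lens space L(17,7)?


pi_1(L(p,q)) = Z/pZ for any q coprime to p.
|pi_1(L(17,7))| = 17

17


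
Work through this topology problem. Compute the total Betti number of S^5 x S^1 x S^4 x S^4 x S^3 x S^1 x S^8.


Total Betti number is multiplicative under products.
Each S^d (d>=1) has total Betti number 2.
There are 7 sphere factors.
Total = 2^7 = 128

128


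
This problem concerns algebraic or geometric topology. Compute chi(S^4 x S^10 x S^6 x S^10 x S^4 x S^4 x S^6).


chi is multiplicative: chi(X x Y) = chi(X) chi(Y).
Each even-dim sphere has chi = 2. There are 7 factors.
chi = 2^7 = 128

128


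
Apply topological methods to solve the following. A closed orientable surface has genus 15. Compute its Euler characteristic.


For a closed orientable surface of genus g: chi = 2 - 2g.
Here g = 15.
chi = 2 - 2*15 = 2 - 30 = -28

-28


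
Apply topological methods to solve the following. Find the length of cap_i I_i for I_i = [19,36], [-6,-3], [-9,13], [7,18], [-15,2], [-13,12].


Intersection = [max(a_i), min(b_i)] = [19, -3].
Since 19 > -3, the intersection is empty.
Length = 0

0


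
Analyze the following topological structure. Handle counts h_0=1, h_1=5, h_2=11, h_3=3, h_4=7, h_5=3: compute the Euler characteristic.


Handles of index k contribute (-1)^k to chi (same as CW cells).
chi = (1) + (-5) + (11) + (-3) + (7) + (-3) = 8

8


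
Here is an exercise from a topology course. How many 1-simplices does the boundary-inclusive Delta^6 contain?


Delta^6 has 6+1 vertices. A 1-face is a choice of 1+1 vertices.
f_1 = C(6+1, 1+1) = C(7,2) = 21

21


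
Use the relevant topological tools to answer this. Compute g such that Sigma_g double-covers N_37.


chi(N_37) = 2 - 37 = -35.
Double cover: chi(Sigma_g) = 2 * chi(N_37) = 2*(-35) = -70.
2 - 2g = -70, so g = (2 - (-70))/2 = 72/2 = 36

36


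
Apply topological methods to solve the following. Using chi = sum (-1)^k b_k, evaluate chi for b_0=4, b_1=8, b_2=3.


chi = sum_k (-1)^k b_k.
= (4) + (-8) + (3)
= -1

-1


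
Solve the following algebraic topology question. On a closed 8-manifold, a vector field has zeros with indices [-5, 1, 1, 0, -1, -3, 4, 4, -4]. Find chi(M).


Poincare-Hopf: chi(M) = sum of indices of zeros.
chi = (-5) + (1) + (1) + (0) + (-1) + (-3) + (4) + (4) + (-4) = -3

-3


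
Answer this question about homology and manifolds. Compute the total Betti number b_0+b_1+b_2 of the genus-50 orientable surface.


For Sigma_50: b_0 = 1, b_1 = 2g = 100, b_2 = 1.
Total = 1 + 100 + 1 = 102

102


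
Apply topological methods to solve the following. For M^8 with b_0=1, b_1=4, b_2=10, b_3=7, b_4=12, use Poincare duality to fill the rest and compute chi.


By Poincare duality b_k = b_{8-k}, so full Betti numbers: b_0=1, b_1=4, b_2=10, b_3=7, b_4=12, b_5=7, b_6=10, b_7=4, b_8=1.
chi = sum (-1)^k b_k = 12

12


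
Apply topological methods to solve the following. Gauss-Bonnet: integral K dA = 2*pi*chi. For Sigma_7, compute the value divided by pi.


Gauss-Bonnet: integral K dA = 2*pi*chi(M).
chi(Sigma_7) = 2 - 2*7 = -12.
(integral K dA)/pi = 2*chi = 2*(-12) = -24

-24


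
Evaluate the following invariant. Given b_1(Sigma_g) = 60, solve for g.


For a closed orientable surface: b_1 = 2g.
60 = 2g
g = 60 / 2 = 30

30


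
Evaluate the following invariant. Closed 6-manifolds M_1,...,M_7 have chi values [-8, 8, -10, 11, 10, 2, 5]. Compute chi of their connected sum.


For n-manifolds: chi(A#B) = chi(A) + chi(B) - chi(S^6).
chi(S^6) = 1 + (-1)^6 = 2.
chi(#) = (sum chi_i) - (7-1)*chi(S^6) = 18 - 6*2 = 6

6


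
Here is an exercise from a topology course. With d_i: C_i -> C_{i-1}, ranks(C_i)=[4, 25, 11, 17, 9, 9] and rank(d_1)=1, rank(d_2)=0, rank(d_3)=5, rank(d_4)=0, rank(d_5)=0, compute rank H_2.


rank H_k = rank(ker d_k) - rank(im d_{k+1}).
rank(ker d_2) = rank(C_2) - rank(d_2) = 11 - 0 = 11.
rank(im d_{2+1}) = 5.
rank H_2 = 11 - 5 = 6

6


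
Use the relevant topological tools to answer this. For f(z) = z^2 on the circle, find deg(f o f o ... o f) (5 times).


deg(f) = 2. Degree is multiplicative: deg(f^5) = (deg f)^5.
deg(f^5) = (2)^5 = 32

32


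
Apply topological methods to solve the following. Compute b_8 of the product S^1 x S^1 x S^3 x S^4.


Each S^d has Poincare polynomial 1 + t^d.
The product S^1 x S^1 x S^3 x S^4 has Poincare polynomial prod(1+t^d_i).
Expanding: b_0=1, b_1=2, b_2=1, b_3=1, b_4=3, b_5=3, b_6=1, b_7=1, b_8=2, b_9=1.
b_8 = 2

2


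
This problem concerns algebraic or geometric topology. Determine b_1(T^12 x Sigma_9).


pi_1(A x B) = pi_1(A) x pi_1(B); rank of abelianization = b_1.
b_1(T^12) = 12, b_1(Sigma_9) = 2*9 = 18.
b_1(product) = 12 + 18 = 30

30


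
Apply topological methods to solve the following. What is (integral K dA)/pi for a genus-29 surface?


Gauss-Bonnet: integral K dA = 2*pi*chi(M).
chi(Sigma_29) = 2 - 2*29 = -56.
(integral K dA)/pi = 2*chi = 2*(-56) = -112

-112


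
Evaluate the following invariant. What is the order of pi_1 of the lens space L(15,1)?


pi_1(L(p,q)) = Z/pZ for any q coprime to p.
|pi_1(L(15,1))| = 15

15


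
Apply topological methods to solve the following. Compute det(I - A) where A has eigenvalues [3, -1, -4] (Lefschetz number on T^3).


For a torus self-map: L(f) = det(I - A) where A acts on H_1.
L(f) = (1-3) * (1--1) * (1--4) = -2 * 2 * 5 = -20

-20


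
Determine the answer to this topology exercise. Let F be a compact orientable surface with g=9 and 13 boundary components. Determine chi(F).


For a compact orientable surface with genus g and b boundary components: chi = 2 - 2g - b.
chi = 2 - 2*9 - 13 = 2 - 18 - 13 = -29

-29


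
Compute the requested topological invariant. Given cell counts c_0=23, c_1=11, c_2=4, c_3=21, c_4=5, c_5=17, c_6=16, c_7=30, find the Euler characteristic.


chi = sum_k (-1)^k c_k.
= (-1)^0*23 + (-1)^1*11 + (-1)^2*4 + (-1)^3*21 + (-1)^4*5 + (-1)^5*17 + (-1)^6*16 + (-1)^7*30
= (23) + (-11) + (4) + (-21) + (5) + (-17) + (16) + (-30)
= -31

-31


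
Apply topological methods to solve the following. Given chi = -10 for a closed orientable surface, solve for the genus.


chi = 2 - 2g for closed orientable surfaces.
-10 = 2 - 2g
2g = 2 - (-10) = 12
g = 6

6


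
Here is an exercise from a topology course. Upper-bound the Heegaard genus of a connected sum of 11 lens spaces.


Heegaard genus satisfies g(A#B) <= g(A) + g(B).
Each lens space has g = 1.
Upper bound: 11 * 1 = 11

11


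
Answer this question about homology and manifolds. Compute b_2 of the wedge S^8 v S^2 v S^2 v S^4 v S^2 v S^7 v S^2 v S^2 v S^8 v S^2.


For a wedge of spheres, H_k (k>0) is free on one generator per sphere of dimension k.
Spheres of dimension 2: count = 6.
b_2 = 6

6


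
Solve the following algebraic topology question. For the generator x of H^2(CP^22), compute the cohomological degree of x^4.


|x| = 2 in H^*(CP^n).
|x^4| = 4 * |x| = 4 * 2 = 8

8


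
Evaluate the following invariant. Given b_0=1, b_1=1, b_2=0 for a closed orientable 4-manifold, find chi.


By Poincare duality b_k = b_{4-k}, so full Betti numbers: b_0=1, b_1=1, b_2=0, b_3=1, b_4=1.
chi = sum (-1)^k b_k = 0

0


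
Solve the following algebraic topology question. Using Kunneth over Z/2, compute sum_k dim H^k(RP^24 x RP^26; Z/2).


dim H^*(RP^n; Z/2) = n+1 (one Z/2 in each degree 0..n).
Total Betti number is multiplicative.
Total = (24+1) * (26+1) = 25 * 27 = 675

675


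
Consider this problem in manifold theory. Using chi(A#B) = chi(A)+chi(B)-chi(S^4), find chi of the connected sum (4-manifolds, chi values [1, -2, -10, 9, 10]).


For n-manifolds: chi(A#B) = chi(A) + chi(B) - chi(S^4).
chi(S^4) = 1 + (-1)^4 = 2.
chi(#) = (sum chi_i) - (5-1)*chi(S^4) = 8 - 4*2 = 0

0


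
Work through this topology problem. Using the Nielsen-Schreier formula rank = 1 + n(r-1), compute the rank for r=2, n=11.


Nielsen-Schreier: an index-n subgroup of F_r is free of rank 1 + n(r-1).
Equivalently: chi(cover) = n*chi(base); chi(vee_r S^1) = 1 - 2 = -1.
chi(E) = 11*(-1) = -11; rank = 1 - chi(E) = 1 - (-11) = 12.
rank = 1 + 11*(2-1) = 1 + 11 = 12

12


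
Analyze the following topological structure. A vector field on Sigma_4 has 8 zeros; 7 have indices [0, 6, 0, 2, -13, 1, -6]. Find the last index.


Poincare-Hopf: sum of indices = chi(M).
chi(Sigma_4) = 2 - 2*4 = -6.
Sum of known indices = -10.
x = chi - (sum known) = -6 - (-10) = 4

4


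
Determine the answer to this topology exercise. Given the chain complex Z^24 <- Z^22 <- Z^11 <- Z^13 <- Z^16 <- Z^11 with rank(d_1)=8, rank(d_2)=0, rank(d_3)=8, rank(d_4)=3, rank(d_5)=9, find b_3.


rank H_k = rank(ker d_k) - rank(im d_{k+1}).
rank(ker d_3) = rank(C_3) - rank(d_3) = 13 - 8 = 5.
rank(im d_{3+1}) = 3.
rank H_3 = 5 - 3 = 2

2


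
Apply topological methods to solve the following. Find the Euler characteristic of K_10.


K_10: V = 10, E = C(10,2) = 45.
chi = V - E = 10 - 45 = -35

-35


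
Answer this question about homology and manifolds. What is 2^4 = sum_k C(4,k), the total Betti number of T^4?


b_k(T^4) = C(4,k), so the sum over k is sum_k C(4,k) = 2^4.
Total = 2^4 = 16

16


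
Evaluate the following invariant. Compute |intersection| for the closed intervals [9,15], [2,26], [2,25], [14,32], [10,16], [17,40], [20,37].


Intersection = [max(a_i), min(b_i)] = [20, 15].
Since 20 > 15, the intersection is empty.
Length = 0

0


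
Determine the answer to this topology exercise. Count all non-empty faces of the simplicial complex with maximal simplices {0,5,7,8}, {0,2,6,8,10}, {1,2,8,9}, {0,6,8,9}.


Each maximal simplex on m vertices has 2^m - 1 nonempty faces.
Take the union (dedupe shared faces).
Total distinct faces = 61

61


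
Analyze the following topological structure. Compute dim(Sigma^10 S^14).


Each suspension raises dimension by 1: Sigma S^n = S^{n+1}.
Sigma^10 S^14 = S^{14+10} = S^24

24


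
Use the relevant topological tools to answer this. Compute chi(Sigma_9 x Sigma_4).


chi(Sigma_9) = 2 - 2*9 = -16
chi(Sigma_4) = 2 - 2*4 = -6
chi(product) = (-16) * (-6) = 96

96


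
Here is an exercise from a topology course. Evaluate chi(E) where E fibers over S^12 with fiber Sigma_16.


chi(S^12) = 2 (n even), chi(Sigma_16) = 2 - 2*16 = -30.
chi(E) = 2 * (-30) = -60

-60


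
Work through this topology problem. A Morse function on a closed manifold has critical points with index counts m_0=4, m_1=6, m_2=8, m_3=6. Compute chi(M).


Morse theory: chi(M) = sum_k (-1)^k m_k where m_k = #(index-k critical points).
= (4) + (-6) + (8) + (-6) = 0

0


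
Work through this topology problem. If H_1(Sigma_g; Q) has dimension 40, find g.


For a closed orientable surface: b_1 = 2g.
40 = 2g
g = 40 / 2 = 20

20


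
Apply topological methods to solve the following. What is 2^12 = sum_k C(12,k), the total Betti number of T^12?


b_k(T^12) = C(12,k), so the sum over k is sum_k C(12,k) = 2^12.
Total = 2^12 = 4096

4096


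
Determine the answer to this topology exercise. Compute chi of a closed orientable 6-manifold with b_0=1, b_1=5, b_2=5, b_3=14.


By Poincare duality b_k = b_{6-k}, so full Betti numbers: b_0=1, b_1=5, b_2=5, b_3=14, b_4=5, b_5=5, b_6=1.
chi = sum (-1)^k b_k = -12

-12


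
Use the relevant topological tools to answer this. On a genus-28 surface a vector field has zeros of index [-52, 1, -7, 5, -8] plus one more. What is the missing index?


Poincare-Hopf: sum of indices = chi(M).
chi(Sigma_28) = 2 - 2*28 = -54.
Sum of known indices = -61.
x = chi - (sum known) = -54 - (-61) = 7

7


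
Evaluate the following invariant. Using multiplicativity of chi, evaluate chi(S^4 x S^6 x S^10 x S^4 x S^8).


chi is multiplicative: chi(X x Y) = chi(X) chi(Y).
Each even-dim sphere has chi = 2. There are 5 factors.
chi = 2^5 = 32

32


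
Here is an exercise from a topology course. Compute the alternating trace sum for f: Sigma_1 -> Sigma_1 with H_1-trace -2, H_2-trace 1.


L(f) = tr(f_0*) - tr(f_1*) + tr(f_2*).
= 1 - (-2) + (1)
= 4

4


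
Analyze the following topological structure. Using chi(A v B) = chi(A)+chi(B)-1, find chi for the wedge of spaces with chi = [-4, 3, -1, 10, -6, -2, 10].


chi(A v B) = chi(A) + chi(B) - 1 (one point identified).
For 7 spaces: chi = (sum chi_i) - (7 - 1).
sum = 10; chi = 10 - 6 = 4

4


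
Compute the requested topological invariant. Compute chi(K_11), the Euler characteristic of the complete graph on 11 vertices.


K_11: V = 11, E = C(11,2) = 55.
chi = V - E = 11 - 55 = -44

-44


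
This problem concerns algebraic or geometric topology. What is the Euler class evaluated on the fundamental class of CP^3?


For any closed oriented manifold, <e(TM),[M]> = chi(M).
chi(CP^3) = 3+1 = 4

4


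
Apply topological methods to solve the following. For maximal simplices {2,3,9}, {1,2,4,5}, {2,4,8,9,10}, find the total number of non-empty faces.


Each maximal simplex on m vertices has 2^m - 1 nonempty faces.
Take the union (dedupe shared faces).
Total distinct faces = 47

47


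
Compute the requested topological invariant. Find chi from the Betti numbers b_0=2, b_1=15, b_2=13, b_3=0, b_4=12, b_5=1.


chi = sum_k (-1)^k b_k.
= (2) + (-15) + (13) + (0) + (12) + (-1)
= 11

11


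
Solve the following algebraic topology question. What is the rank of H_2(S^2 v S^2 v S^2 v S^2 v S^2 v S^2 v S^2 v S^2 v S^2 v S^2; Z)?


For a wedge of spheres, H_k (k>0) is free on one generator per sphere of dimension k.
Spheres of dimension 2: count = 10.
b_2 = 10

10


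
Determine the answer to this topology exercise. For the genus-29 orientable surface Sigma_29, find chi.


For a closed orientable surface of genus g: chi = 2 - 2g.
Here g = 29.
chi = 2 - 2*29 = 2 - 58 = -56

-56


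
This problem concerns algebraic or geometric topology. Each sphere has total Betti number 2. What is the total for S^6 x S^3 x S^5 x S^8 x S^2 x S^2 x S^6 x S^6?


Total Betti number is multiplicative under products.
Each S^d (d>=1) has total Betti number 2.
There are 8 sphere factors.
Total = 2^8 = 256

256


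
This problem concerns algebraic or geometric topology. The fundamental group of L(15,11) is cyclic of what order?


pi_1(L(p,q)) = Z/pZ for any q coprime to p.
|pi_1(L(15,11))| = 15

15


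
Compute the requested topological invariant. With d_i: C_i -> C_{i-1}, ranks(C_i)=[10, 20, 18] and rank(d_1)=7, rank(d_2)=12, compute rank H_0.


rank H_k = rank(ker d_k) - rank(im d_{k+1}).
rank(ker d_0) = rank(C_0) - rank(d_0) = 10 - 0 = 10.
rank(im d_{0+1}) = 7.
rank H_0 = 10 - 7 = 3

3


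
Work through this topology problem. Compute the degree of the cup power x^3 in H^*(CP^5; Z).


|x| = 2 in H^*(CP^n).
|x^3| = 3 * |x| = 3 * 2 = 6

6


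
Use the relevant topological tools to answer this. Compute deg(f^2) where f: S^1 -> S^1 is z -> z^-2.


deg(f) = -2. Degree is multiplicative: deg(f^2) = (deg f)^2.
deg(f^2) = (-2)^2 = 4

4


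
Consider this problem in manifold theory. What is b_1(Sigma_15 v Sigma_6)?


For a wedge: H_1(A v B) = H_1(A) + H_1(B).
b_1(Sigma_15) = 30, b_1(Sigma_6) = 12.
b_1 = 30 + 12 = 42

42


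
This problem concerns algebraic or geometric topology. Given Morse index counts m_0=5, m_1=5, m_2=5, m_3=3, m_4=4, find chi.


Morse theory: chi(M) = sum_k (-1)^k m_k where m_k = #(index-k critical points).
= (5) + (-5) + (5) + (-3) + (4) = 6

6
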